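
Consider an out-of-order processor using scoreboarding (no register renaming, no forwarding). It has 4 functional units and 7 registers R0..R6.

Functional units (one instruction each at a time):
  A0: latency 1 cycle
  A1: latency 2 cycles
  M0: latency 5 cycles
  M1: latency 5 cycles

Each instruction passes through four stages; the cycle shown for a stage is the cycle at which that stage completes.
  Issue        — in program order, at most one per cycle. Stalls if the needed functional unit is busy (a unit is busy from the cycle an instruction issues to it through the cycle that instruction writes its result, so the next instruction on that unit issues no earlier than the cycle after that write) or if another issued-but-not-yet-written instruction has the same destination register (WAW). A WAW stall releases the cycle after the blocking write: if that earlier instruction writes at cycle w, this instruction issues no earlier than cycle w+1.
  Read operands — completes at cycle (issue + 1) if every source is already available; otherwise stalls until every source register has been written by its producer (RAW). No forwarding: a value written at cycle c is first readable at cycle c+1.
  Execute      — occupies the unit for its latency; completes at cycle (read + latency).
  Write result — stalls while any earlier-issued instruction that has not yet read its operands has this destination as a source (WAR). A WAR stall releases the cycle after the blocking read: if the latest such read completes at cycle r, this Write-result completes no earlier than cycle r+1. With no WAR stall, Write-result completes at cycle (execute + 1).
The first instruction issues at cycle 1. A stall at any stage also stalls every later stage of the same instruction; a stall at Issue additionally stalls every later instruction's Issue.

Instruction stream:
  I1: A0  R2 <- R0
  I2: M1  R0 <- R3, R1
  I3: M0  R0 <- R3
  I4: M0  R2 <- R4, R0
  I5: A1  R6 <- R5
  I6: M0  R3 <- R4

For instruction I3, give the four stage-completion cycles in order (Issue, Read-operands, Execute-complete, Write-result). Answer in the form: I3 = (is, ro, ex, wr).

I3 = (10, 11, 16, 17)

c1: I1 issues→A0
c2: I1 reads, I2 issues→M1
c3: I1 exec-done, I2 reads
c4: I1 writes R2
c8: I2 exec-done
c9: I2 writes R0
c10: I3 issues→M0
c11: I3 reads
c16: I3 exec-done
c17: I3 writes R0
c18: I4 issues→M0
c19: I4 reads, I5 issues→A1
c20: I5 reads
c22: I5 exec-done
c23: I5 writes R6
c24: I4 exec-done
c25: I4 writes R2
c26: I6 issues→M0
c27: I6 reads
c32: I6 exec-done
c33: I6 writes R3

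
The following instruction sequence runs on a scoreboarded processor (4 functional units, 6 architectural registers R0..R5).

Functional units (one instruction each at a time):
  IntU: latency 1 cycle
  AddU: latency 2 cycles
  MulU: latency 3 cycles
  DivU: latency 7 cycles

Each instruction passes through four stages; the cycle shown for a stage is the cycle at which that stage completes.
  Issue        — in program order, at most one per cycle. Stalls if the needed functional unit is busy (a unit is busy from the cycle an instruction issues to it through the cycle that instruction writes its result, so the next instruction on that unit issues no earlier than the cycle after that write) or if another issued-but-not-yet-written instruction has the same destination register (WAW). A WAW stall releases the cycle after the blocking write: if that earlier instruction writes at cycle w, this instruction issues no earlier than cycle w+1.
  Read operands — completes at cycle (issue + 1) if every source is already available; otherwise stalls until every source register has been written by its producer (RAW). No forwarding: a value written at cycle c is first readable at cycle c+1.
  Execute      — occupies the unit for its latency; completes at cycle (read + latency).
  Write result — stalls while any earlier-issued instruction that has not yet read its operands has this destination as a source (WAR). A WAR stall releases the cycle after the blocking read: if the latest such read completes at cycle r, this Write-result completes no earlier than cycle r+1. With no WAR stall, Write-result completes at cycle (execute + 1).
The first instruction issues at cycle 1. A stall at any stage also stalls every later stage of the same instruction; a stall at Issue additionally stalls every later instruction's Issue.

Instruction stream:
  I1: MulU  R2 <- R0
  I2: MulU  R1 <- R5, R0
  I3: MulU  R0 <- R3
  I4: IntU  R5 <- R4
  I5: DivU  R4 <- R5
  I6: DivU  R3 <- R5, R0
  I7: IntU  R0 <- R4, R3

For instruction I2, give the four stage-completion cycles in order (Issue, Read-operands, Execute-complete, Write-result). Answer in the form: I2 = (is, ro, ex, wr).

I2 = (7, 8, 11, 12)

I1 -> (1, 2, 5, 6)
I2 -> (7, 8, 11, 12)  // struct: MulU busy until I1 writes@6
I3 -> (13, 14, 17, 18)  // struct: MulU busy until I2 writes@12
I4 -> (14, 15, 16, 17)
I5 -> (15, 18, 25, 26)  // RAW R5: wait I4 write@17
I6 -> (27, 28, 35, 36)  // struct: DivU busy until I5 writes@26
I7 -> (28, 37, 38, 39)  // RAW R3: wait I6 write@36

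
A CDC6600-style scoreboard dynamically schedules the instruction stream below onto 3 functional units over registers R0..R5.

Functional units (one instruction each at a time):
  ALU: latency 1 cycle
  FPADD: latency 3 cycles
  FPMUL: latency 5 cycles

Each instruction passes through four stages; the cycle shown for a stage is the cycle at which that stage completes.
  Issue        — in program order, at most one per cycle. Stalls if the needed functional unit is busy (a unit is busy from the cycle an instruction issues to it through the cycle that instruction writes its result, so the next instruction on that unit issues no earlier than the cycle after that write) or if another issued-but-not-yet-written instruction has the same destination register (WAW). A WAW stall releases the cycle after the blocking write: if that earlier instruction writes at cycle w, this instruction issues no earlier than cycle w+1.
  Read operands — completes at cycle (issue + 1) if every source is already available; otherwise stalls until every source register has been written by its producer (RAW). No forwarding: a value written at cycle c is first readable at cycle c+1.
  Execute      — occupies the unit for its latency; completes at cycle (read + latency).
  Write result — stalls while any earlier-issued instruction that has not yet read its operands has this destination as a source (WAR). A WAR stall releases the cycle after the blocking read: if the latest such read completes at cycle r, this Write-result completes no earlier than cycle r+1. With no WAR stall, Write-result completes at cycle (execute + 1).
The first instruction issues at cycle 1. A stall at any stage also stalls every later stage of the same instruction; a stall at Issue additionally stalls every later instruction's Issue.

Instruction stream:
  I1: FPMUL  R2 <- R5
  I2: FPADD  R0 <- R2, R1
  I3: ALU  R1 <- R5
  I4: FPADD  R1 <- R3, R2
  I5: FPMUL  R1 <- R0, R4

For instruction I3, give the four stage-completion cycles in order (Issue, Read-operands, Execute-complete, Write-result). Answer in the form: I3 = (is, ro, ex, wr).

1) issue 1, read 2, done 7, write 8
2) issue 2, read 9, done 12, write 13  <RAW R2: wait I1 write@8>
3) issue 3, read 4, done 5, write 10  <WAR R1: wait I2 read@9>
4) issue 14, read 15, done 18, write 19  <struct: FPADD busy until I2 writes@13>
5) issue 20, read 21, done 26, write 27  <WAW R1: wait I4 write@19>

I3 = (3, 4, 5, 10)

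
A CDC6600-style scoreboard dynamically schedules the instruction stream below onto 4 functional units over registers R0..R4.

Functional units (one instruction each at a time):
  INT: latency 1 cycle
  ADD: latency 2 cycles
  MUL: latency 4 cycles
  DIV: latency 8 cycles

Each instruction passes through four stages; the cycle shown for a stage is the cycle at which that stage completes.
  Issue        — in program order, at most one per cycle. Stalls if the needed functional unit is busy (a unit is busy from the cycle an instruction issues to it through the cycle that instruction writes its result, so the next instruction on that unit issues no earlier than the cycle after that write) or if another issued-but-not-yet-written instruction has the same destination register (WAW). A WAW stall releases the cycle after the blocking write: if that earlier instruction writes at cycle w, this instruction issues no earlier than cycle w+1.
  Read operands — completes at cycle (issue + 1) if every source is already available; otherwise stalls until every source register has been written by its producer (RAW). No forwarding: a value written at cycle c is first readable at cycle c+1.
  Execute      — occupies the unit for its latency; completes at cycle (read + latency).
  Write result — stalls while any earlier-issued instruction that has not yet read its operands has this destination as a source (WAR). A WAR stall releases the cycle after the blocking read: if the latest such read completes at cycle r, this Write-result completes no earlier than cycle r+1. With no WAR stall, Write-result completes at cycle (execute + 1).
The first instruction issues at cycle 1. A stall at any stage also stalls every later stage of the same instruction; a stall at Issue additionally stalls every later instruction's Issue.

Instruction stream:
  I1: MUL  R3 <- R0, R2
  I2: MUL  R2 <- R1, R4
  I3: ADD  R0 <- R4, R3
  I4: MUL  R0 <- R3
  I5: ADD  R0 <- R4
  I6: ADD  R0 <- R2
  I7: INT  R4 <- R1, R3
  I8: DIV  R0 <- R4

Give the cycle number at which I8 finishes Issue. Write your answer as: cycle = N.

cycle = 32

  I1 | 1 | 2 | 6 | 7
  I2 | 8 | 9 | 13 | 14   struct: MUL busy until I1 writes@7
  I3 | 9 | 10 | 12 | 13
  I4 | 15 | 16 | 20 | 21   struct: MUL busy until I2 writes@14
  I5 | 22 | 23 | 25 | 26   WAW R0: wait I4 write@21
  I6 | 27 | 28 | 30 | 31   struct: ADD busy until I5 writes@26
  I7 | 28 | 29 | 30 | 31
  I8 | 32 | 33 | 41 | 42   WAW R0: wait I6 write@31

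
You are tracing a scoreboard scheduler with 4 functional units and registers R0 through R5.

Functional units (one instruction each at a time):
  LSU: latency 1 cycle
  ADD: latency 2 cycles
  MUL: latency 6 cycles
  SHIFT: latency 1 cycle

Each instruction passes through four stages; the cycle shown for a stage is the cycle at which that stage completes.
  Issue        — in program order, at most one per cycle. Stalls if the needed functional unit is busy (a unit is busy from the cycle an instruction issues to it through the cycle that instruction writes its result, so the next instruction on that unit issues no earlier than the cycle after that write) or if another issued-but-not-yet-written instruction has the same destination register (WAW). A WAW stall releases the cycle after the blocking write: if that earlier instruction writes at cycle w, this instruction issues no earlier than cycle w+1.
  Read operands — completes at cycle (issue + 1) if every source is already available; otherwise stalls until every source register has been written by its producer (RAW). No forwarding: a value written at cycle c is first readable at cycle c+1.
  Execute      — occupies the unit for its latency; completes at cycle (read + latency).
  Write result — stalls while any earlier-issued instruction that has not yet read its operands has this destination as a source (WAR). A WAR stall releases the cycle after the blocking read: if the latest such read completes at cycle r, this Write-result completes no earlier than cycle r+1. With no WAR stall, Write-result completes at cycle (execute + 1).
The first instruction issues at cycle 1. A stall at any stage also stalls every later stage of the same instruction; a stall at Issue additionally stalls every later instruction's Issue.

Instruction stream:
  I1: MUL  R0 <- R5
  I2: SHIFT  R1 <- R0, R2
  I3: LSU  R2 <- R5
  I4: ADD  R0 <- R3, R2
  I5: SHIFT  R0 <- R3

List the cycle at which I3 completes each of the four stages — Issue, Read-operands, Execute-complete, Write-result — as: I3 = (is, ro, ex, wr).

I1: IS=1 RO=2 EX=8 WR=9
I2: IS=2 RO=10 EX=11 WR=12  [RAW R0: wait I1 write@9]
I3: IS=3 RO=4 EX=5 WR=11  [WAR R2: wait I2 read@10]
I4: IS=10 RO=12 EX=14 WR=15  [WAW R0: wait I1 write@9; RAW R2: wait I3 write@11]
I5: IS=16 RO=17 EX=18 WR=19  [WAW R0: wait I4 write@15]

I3 = (3, 4, 5, 11)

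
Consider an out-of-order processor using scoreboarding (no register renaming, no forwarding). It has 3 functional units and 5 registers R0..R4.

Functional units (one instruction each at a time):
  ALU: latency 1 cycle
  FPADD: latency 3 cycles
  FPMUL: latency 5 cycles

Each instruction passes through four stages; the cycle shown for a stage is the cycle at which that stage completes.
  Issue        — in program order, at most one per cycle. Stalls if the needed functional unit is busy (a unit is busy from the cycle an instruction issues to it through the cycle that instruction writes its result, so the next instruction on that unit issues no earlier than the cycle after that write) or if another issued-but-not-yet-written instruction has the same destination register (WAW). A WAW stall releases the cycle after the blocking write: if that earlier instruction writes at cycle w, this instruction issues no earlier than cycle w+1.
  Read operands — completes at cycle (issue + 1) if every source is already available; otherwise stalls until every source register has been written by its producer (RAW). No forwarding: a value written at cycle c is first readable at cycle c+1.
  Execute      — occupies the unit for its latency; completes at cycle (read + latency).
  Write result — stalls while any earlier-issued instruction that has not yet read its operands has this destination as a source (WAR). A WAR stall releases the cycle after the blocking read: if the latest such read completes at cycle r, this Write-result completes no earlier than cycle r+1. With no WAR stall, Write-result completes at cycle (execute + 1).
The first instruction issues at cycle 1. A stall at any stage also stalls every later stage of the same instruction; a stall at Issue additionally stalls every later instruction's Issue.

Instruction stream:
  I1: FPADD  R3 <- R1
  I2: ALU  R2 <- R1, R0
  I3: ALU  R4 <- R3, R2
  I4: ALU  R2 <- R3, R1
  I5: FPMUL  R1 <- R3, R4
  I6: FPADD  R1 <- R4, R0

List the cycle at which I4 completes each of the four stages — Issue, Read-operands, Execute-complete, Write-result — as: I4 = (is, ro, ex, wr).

I4 = (10, 11, 12, 13)

t=1  I1 issues→FPADD
t=2  I1 reads | I2 issues→ALU
t=3  I2 reads
t=4  I2 exec-done
t=5  I1 exec-done | I2 writes R2
t=6  I1 writes R3 | I3 issues→ALU
t=7  I3 reads
t=8  I3 exec-done
t=9  I3 writes R4
t=10  I4 issues→ALU
t=11  I4 reads | I5 issues→FPMUL
t=12  I4 exec-done | I5 reads
t=13  I4 writes R2
t=17  I5 exec-done
t=18  I5 writes R1
t=19  I6 issues→FPADD
t=20  I6 reads
t=23  I6 exec-done
t=24  I6 writes R1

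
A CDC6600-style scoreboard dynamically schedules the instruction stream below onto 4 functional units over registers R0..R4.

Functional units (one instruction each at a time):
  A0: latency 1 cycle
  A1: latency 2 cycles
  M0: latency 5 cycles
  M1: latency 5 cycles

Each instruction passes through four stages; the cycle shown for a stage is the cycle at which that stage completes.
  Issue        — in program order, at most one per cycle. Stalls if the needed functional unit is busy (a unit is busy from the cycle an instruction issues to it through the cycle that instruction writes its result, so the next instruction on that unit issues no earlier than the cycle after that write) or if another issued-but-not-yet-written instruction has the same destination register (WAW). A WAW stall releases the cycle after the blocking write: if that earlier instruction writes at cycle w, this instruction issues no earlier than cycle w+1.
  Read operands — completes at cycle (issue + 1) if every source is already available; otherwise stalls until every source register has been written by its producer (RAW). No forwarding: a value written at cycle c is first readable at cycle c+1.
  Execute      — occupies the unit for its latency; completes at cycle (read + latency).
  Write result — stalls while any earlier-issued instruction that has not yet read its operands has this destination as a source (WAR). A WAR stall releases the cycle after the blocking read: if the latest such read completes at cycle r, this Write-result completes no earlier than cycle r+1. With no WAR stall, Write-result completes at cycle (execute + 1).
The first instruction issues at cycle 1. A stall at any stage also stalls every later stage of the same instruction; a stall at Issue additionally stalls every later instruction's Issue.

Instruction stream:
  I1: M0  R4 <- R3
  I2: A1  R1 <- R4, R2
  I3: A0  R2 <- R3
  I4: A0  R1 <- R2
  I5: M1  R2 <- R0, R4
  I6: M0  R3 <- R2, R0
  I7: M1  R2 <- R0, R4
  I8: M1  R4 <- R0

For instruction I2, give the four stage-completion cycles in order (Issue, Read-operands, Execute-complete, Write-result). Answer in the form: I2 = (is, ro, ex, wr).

I2 = (2, 9, 11, 12)

I1: IS=1 RO=2 EX=7 WR=8
I2: IS=2 RO=9 EX=11 WR=12  [RAW R4: wait I1 write@8]
I3: IS=3 RO=4 EX=5 WR=10  [WAR R2: wait I2 read@9]
I4: IS=13 RO=14 EX=15 WR=16  [WAW R1: wait I2 write@12]
I5: IS=14 RO=15 EX=20 WR=21
I6: IS=15 RO=22 EX=27 WR=28  [RAW R2: wait I5 write@21]
I7: IS=22 RO=23 EX=28 WR=29  [struct: M1 busy until I5 writes@21]
I8: IS=30 RO=31 EX=36 WR=37  [struct: M1 busy until I7 writes@29]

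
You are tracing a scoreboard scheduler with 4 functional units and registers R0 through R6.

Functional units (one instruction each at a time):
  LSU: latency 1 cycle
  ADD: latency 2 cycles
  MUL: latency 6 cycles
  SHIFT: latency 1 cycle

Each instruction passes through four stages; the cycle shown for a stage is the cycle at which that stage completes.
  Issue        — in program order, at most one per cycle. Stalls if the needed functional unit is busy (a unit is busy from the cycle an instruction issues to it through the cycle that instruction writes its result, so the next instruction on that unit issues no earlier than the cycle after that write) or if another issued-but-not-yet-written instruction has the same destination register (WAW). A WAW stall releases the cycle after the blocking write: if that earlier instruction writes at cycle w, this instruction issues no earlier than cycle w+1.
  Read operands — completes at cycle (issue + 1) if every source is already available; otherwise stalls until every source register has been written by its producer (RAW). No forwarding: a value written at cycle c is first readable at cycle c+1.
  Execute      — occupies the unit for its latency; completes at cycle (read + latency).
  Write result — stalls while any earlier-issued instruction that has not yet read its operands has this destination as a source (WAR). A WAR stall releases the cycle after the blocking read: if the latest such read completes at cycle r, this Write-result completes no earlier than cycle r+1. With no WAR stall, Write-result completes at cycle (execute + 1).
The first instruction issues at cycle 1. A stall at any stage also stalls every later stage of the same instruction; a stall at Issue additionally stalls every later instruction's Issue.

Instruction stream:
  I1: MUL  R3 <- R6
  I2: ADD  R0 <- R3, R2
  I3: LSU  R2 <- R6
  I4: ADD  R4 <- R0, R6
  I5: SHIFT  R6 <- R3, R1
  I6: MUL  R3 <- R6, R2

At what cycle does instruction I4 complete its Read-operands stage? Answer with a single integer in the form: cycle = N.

t=1  I1 issues→MUL
t=2  I1 reads, I2 issues→ADD
t=3  I3 issues→LSU
t=4  I3 reads
t=5  I3 exec-done
t=8  I1 exec-done
t=9  I1 writes R3
t=10  I2 reads
t=11  I3 writes R2
t=12  I2 exec-done
t=13  I2 writes R0
t=14  I4 issues→ADD
t=15  I4 reads, I5 issues→SHIFT
t=16  I5 reads, I6 issues→MUL
t=17  I4 exec-done, I5 exec-done
t=18  I4 writes R4, I5 writes R6
t=19  I6 reads
t=25  I6 exec-done
t=26  I6 writes R3

cycle = 15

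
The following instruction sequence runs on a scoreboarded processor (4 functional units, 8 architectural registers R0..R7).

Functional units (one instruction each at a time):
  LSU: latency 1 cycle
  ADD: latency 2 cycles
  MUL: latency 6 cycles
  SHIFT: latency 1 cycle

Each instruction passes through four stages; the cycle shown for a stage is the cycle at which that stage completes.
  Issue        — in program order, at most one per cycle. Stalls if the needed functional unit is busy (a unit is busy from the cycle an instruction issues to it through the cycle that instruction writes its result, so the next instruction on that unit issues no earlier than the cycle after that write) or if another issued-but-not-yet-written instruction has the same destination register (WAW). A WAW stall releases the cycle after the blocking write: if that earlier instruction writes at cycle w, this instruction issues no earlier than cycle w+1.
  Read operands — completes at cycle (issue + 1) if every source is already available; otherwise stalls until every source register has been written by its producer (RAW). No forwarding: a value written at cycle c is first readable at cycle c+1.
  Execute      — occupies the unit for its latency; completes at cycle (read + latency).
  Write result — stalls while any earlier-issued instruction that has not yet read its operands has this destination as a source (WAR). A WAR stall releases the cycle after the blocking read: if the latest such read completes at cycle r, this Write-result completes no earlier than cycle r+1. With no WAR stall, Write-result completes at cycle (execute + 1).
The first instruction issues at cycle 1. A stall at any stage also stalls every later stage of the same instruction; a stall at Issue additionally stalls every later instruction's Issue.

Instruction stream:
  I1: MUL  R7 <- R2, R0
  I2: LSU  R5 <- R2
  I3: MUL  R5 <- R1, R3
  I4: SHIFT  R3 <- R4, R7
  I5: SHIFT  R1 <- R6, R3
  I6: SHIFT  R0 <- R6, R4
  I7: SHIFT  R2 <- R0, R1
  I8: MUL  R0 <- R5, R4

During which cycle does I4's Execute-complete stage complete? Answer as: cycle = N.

cycle 1: issue I1 (MUL)
cycle 2: I1 read-ops · issue I2 (LSU)
cycle 3: I2 read-ops
cycle 4: I2 finished on LSU
cycle 5: I2→R5
cycle 8: I1 finished on MUL
cycle 9: I1→R7
cycle 10: issue I3 (MUL)
cycle 11: I3 read-ops · issue I4 (SHIFT)
cycle 12: I4 read-ops
cycle 13: I4 finished on SHIFT
cycle 14: I4→R3
cycle 15: issue I5 (SHIFT)
cycle 16: I5 read-ops
cycle 17: I3 finished on MUL · I5 finished on SHIFT
cycle 18: I3→R5 · I5→R1
cycle 19: issue I6 (SHIFT)
cycle 20: I6 read-ops
cycle 21: I6 finished on SHIFT
cycle 22: I6→R0
cycle 23: issue I7 (SHIFT)
cycle 24: I7 read-ops · issue I8 (MUL)
cycle 25: I7 finished on SHIFT · I8 read-ops
cycle 26: I7→R2
cycle 31: I8 finished on MUL
cycle 32: I8→R0

cycle = 13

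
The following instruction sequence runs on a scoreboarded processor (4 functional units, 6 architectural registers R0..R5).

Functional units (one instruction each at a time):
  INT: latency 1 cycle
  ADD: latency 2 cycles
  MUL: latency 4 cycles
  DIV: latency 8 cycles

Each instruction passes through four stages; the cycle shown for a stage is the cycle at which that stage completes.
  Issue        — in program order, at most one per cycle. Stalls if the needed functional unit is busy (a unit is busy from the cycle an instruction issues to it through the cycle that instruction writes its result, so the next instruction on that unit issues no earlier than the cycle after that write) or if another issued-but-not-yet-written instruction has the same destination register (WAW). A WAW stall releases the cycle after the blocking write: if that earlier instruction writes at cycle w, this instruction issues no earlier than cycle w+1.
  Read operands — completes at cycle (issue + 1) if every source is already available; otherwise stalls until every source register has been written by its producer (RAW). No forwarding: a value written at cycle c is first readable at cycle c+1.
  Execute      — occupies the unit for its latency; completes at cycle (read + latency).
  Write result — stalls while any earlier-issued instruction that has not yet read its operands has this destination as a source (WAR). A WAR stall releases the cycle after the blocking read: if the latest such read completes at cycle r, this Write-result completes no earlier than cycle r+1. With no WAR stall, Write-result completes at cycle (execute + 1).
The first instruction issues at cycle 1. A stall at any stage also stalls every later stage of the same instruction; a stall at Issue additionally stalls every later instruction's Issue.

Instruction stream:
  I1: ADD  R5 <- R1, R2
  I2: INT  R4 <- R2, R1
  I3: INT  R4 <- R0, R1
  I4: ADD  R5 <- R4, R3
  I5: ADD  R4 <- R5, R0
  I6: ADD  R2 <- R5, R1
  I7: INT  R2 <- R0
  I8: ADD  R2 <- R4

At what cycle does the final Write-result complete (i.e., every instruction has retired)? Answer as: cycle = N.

I1: IS=1 RO=2 EX=4 WR=5
I2: IS=2 RO=3 EX=4 WR=5
I3: IS=6 RO=7 EX=8 WR=9  [struct: INT busy until I2 writes@5]
I4: IS=7 RO=10 EX=12 WR=13  [RAW R4: wait I3 write@9]
I5: IS=14 RO=15 EX=17 WR=18  [struct: ADD busy until I4 writes@13]
I6: IS=19 RO=20 EX=22 WR=23  [struct: ADD busy until I5 writes@18]
I7: IS=24 RO=25 EX=26 WR=27  [WAW R2: wait I6 write@23]
I8: IS=28 RO=29 EX=31 WR=32  [WAW R2: wait I7 write@27]

cycle = 32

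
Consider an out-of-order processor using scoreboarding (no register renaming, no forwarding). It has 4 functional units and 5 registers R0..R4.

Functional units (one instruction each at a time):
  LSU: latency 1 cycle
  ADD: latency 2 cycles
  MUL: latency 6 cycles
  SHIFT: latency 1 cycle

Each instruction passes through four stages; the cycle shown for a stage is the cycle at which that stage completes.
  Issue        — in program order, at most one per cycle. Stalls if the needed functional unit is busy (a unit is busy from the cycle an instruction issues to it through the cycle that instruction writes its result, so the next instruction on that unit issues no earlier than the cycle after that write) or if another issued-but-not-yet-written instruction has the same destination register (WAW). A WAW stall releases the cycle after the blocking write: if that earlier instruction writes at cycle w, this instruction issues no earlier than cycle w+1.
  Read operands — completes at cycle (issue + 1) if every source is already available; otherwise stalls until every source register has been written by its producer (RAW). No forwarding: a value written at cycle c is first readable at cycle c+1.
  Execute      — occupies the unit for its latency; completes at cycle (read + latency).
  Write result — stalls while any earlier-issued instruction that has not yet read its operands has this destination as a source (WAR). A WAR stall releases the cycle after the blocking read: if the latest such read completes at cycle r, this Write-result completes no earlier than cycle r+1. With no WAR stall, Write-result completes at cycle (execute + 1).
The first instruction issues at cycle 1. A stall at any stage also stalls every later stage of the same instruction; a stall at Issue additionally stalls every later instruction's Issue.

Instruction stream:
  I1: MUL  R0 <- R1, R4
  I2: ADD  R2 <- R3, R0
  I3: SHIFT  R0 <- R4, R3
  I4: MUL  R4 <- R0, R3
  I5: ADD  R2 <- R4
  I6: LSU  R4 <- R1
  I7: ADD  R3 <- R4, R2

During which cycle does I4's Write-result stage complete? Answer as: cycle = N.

cycle = 21

I1: IS=1 RO=2 EX=8 WR=9
I2: IS=2 RO=10 EX=12 WR=13  [RAW R0: wait I1 write@9]
I3: IS=10 RO=11 EX=12 WR=13  [WAW R0: wait I1 write@9]
I4: IS=11 RO=14 EX=20 WR=21  [RAW R0: wait I3 write@13]
I5: IS=14 RO=22 EX=24 WR=25  [struct: ADD busy until I2 writes@13; RAW R4: wait I4 write@21]
I6: IS=22 RO=23 EX=24 WR=25  [WAW R4: wait I4 write@21]
I7: IS=26 RO=27 EX=29 WR=30  [struct: ADD busy until I5 writes@25]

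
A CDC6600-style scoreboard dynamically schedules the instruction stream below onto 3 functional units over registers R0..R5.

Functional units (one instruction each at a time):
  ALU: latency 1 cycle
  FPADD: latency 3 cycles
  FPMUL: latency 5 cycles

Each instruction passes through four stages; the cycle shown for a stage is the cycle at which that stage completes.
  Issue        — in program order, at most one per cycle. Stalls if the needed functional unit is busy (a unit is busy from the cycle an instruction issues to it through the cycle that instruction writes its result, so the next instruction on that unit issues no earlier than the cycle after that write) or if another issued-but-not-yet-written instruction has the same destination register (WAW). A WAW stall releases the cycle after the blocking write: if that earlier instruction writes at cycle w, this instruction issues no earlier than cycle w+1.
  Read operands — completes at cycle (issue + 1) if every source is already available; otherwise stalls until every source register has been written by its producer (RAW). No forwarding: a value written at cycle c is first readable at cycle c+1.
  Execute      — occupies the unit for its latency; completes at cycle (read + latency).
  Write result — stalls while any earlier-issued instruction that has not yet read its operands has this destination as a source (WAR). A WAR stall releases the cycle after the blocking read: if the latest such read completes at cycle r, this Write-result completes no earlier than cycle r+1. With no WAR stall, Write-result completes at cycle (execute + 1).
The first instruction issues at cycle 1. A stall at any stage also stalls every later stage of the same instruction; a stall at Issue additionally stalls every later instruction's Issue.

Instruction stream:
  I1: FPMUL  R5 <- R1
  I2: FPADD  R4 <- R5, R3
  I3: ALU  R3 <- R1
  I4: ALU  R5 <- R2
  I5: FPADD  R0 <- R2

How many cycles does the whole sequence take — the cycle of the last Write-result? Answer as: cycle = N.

[1] I1→FPMUL
[2] I1 RO, I2→FPADD
[3] I3→ALU
[4] I3 RO
[5] I3 EX
[7] I1 EX
[8] I1 WR R5
[9] I2 RO
[10] I3 WR R3
[11] I4→ALU
[12] I2 EX, I4 RO
[13] I2 WR R4, I4 EX
[14] I4 WR R5, I5→FPADD
[15] I5 RO
[18] I5 EX
[19] I5 WR R0

cycle = 19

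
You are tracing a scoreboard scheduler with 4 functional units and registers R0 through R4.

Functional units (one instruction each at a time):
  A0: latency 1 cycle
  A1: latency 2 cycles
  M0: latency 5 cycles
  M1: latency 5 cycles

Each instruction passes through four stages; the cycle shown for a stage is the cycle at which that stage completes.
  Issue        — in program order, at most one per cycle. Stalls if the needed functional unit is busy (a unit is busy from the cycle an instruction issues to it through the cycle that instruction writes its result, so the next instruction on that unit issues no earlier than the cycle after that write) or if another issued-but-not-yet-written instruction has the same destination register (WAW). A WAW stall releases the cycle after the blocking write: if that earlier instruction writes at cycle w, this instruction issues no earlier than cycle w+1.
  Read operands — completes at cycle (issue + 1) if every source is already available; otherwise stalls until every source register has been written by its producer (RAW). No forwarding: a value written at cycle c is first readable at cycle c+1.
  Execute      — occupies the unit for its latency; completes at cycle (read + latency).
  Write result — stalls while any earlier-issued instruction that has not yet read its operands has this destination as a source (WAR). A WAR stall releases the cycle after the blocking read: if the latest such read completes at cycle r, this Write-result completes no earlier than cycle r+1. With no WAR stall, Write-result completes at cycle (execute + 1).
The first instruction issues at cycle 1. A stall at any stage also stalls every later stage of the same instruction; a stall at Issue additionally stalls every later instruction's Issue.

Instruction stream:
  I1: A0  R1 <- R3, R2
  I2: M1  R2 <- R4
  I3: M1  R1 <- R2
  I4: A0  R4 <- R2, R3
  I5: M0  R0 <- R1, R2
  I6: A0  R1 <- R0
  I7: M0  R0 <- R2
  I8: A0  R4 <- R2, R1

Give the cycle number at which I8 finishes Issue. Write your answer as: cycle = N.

1) issue 1, read 2, done 3, write 4
2) issue 2, read 3, done 8, write 9
3) issue 10, read 11, done 16, write 17  <struct: M1 busy until I2 writes@9>
4) issue 11, read 12, done 13, write 14
5) issue 12, read 18, done 23, write 24  <RAW R1: wait I3 write@17>
6) issue 18, read 25, done 26, write 27  <WAW R1: wait I3 write@17 / RAW R0: wait I5 write@24>
7) issue 25, read 26, done 31, write 32  <struct: M0 busy until I5 writes@24>
8) issue 28, read 29, done 30, write 31  <struct: A0 busy until I6 writes@27>

cycle = 28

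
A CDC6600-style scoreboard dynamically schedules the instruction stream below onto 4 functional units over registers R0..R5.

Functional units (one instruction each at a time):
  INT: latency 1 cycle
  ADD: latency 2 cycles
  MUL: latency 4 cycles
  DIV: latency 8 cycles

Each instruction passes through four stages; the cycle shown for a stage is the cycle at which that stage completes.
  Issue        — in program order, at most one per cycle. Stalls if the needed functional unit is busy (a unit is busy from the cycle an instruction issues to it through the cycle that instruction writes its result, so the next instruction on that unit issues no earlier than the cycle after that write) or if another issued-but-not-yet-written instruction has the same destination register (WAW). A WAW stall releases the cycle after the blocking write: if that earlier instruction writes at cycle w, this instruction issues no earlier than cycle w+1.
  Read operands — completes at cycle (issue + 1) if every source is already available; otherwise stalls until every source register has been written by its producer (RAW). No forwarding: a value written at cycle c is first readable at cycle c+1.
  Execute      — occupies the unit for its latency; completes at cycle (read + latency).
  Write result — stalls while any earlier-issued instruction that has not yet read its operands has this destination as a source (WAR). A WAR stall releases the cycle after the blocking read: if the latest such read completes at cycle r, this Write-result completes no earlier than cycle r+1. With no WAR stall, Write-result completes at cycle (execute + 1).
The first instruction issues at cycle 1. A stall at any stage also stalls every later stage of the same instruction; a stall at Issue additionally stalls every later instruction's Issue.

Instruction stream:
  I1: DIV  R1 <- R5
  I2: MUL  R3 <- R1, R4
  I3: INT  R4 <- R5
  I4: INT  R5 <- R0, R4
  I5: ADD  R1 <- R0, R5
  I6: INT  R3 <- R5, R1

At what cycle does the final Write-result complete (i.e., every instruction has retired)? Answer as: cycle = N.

cycle 1: I1→DIV
cycle 2: I1 RO | I2→MUL
cycle 3: I3→INT
cycle 4: I3 RO
cycle 5: I3 EX
cycle 10: I1 EX
cycle 11: I1 WR R1
cycle 12: I2 RO
cycle 13: I3 WR R4
cycle 14: I4→INT
cycle 15: I4 RO | I5→ADD
cycle 16: I2 EX | I4 EX
cycle 17: I2 WR R3 | I4 WR R5
cycle 18: I5 RO | I6→INT
cycle 20: I5 EX
cycle 21: I5 WR R1
cycle 22: I6 RO
cycle 23: I6 EX
cycle 24: I6 WR R3

cycle = 24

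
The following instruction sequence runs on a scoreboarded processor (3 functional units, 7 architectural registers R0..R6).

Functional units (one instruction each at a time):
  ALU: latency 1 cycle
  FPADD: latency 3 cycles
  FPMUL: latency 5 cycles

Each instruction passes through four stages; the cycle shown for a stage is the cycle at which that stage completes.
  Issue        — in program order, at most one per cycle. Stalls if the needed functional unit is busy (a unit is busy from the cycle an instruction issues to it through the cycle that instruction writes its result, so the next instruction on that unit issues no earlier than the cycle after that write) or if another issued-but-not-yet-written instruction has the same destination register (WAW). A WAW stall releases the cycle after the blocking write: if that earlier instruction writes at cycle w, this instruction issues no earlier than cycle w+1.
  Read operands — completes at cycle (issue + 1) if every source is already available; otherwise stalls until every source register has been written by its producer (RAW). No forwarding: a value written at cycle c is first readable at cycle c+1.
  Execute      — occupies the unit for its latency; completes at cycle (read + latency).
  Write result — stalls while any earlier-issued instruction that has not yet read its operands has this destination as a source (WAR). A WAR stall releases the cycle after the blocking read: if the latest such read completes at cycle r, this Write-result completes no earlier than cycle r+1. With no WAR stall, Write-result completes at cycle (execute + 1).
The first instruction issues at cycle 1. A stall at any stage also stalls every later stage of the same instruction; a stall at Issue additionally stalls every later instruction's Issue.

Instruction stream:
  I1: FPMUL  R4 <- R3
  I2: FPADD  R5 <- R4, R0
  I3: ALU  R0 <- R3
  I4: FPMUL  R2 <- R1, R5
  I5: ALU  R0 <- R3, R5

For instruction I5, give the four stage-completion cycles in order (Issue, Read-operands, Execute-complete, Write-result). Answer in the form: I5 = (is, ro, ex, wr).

I5 = (11, 14, 15, 16)

cycle 1: I1 dispatched to FPMUL
cycle 2: I1 operands ready | I2 dispatched to FPADD
cycle 3: I3 dispatched to ALU
cycle 4: I3 operands ready
cycle 5: I3 complete
cycle 7: I1 complete
cycle 8: R4←I1
cycle 9: I2 operands ready | I4 dispatched to FPMUL
cycle 10: R0←I3
cycle 11: I5 dispatched to ALU
cycle 12: I2 complete
cycle 13: R5←I2
cycle 14: I4 operands ready | I5 operands ready
cycle 15: I5 complete
cycle 16: R0←I5
cycle 19: I4 complete
cycle 20: R2←I4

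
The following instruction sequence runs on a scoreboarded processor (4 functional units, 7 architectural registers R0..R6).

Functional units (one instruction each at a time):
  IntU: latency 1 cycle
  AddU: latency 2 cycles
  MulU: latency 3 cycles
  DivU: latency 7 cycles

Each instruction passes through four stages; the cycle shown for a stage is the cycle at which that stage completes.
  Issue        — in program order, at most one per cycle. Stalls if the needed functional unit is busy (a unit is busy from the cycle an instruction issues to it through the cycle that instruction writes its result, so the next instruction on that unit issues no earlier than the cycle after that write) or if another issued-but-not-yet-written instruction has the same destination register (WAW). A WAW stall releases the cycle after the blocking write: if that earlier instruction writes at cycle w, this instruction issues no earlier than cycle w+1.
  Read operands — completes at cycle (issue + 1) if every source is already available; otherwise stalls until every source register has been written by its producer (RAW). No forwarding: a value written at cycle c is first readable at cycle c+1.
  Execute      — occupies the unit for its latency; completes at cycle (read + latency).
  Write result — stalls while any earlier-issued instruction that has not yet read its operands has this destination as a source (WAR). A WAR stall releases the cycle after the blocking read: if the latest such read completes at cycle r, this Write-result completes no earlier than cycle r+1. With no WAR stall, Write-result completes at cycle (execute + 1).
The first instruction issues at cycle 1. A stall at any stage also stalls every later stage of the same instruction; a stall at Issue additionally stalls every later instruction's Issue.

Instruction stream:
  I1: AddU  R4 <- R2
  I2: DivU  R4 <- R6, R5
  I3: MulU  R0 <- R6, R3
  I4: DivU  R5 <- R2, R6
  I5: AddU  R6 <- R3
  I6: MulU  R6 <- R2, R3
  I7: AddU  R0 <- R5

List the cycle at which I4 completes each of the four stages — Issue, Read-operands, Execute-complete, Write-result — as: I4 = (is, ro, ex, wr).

cycle 1: I1 dispatched to AddU
cycle 2: I1 operands ready
cycle 4: I1 complete
cycle 5: R4←I1
cycle 6: I2 dispatched to DivU
cycle 7: I2 operands ready · I3 dispatched to MulU
cycle 8: I3 operands ready
cycle 11: I3 complete
cycle 12: R0←I3
cycle 14: I2 complete
cycle 15: R4←I2
cycle 16: I4 dispatched to DivU
cycle 17: I4 operands ready · I5 dispatched to AddU
cycle 18: I5 operands ready
cycle 20: I5 complete
cycle 21: R6←I5
cycle 22: I6 dispatched to MulU
cycle 23: I6 operands ready · I7 dispatched to AddU
cycle 24: I4 complete
cycle 25: R5←I4
cycle 26: I6 complete · I7 operands ready
cycle 27: R6←I6
cycle 28: I7 complete
cycle 29: R0←I7

I4 = (16, 17, 24, 25)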